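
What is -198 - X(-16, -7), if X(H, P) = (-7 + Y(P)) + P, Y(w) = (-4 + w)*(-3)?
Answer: -217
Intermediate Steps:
Y(w) = 12 - 3*w
X(H, P) = 5 - 2*P (X(H, P) = (-7 + (12 - 3*P)) + P = (5 - 3*P) + P = 5 - 2*P)
-198 - X(-16, -7) = -198 - (5 - 2*(-7)) = -198 - (5 + 14) = -198 - 1*19 = -198 - 19 = -217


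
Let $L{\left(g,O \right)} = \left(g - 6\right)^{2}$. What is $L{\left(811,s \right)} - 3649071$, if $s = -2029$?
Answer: $-3001046$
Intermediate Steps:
$L{\left(g,O \right)} = \left(-6 + g\right)^{2}$
$L{\left(811,s \right)} - 3649071 = \left(-6 + 811\right)^{2} - 3649071 = 805^{2} - 3649071 = 648025 - 3649071 = -3001046$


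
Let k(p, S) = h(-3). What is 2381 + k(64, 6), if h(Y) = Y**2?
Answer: 2390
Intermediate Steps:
k(p, S) = 9 (k(p, S) = (-3)**2 = 9)
2381 + k(64, 6) = 2381 + 9 = 2390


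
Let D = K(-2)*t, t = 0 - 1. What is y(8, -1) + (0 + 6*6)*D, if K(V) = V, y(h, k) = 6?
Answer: 78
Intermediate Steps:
t = -1
D = 2 (D = -2*(-1) = 2)
y(8, -1) + (0 + 6*6)*D = 6 + (0 + 6*6)*2 = 6 + (0 + 36)*2 = 6 + 36*2 = 6 + 72 = 78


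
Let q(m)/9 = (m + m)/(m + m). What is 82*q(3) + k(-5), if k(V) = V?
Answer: 733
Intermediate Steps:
q(m) = 9 (q(m) = 9*((m + m)/(m + m)) = 9*((2*m)/((2*m))) = 9*((2*m)*(1/(2*m))) = 9*1 = 9)
82*q(3) + k(-5) = 82*9 - 5 = 738 - 5 = 733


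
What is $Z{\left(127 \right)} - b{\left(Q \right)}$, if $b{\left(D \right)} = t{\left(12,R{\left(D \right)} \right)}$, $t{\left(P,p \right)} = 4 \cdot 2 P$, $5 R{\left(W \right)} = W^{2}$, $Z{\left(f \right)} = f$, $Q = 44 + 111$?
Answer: $31$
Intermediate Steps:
$Q = 155$
$R{\left(W \right)} = \frac{W^{2}}{5}$
$t{\left(P,p \right)} = 8 P$
$b{\left(D \right)} = 96$ ($b{\left(D \right)} = 8 \cdot 12 = 96$)
$Z{\left(127 \right)} - b{\left(Q \right)} = 127 - 96 = 31$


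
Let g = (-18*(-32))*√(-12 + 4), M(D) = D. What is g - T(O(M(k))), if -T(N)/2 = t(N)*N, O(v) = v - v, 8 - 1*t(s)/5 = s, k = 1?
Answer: 1152*I*√2 ≈ 1629.2*I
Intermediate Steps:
t(s) = 40 - 5*s
O(v) = 0
g = 1152*I*√2 (g = 576*√(-8) = 576*(2*I*√2) = 1152*I*√2 ≈ 1629.2*I)
T(N) = -2*N*(40 - 5*N) (T(N) = -2*(40 - 5*N)*N = -2*N*(40 - 5*N))
g - T(O(M(k))) = 1152*I*√2 - 10*0*(-8 + 0) = 1152*I*√2 - 10*0*(-8) = 1152*I*√2 - 1*0 = 1152*I*√2 + 0 = 1152*I*√2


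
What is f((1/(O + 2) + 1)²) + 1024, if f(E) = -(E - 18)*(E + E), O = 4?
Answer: 692903/648 ≈ 1069.3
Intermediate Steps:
f(E) = -2*E*(-18 + E) (f(E) = -(-18 + E)*2*E = -2*E*(-18 + E))
f((1/(O + 2) + 1)²) + 1024 = 2*(1/(4 + 2) + 1)²*(18 - (1/(4 + 2) + 1)²) + 1024 = 2*(1/6 + 1)²*(18 - (1/6 + 1)²) + 1024 = 2*(⅙ + 1)²*(18 - (⅙ + 1)²) + 1024 = 2*(7/6)²*(18 - (7/6)²) + 1024 = 2*(49/36)*(18 - 1*49/36) + 1024 = 2*(49/36)*(18 - 49/36) + 1024 = 2*(49/36)*(599/36) + 1024 = 29351/648 + 1024 = 692903/648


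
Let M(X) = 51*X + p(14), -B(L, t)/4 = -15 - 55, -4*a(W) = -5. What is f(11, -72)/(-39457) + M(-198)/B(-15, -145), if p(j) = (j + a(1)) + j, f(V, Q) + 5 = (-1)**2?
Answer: -317825239/8838368 ≈ -35.960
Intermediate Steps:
a(W) = 5/4 (a(W) = -1/4*(-5) = 5/4)
f(V, Q) = -4 (f(V, Q) = -5 + (-1)**2 = -5 + 1 = -4)
p(j) = 5/4 + 2*j (p(j) = (j + 5/4) + j = (5/4 + j) + j = 5/4 + 2*j)
B(L, t) = 280 (B(L, t) = -4*(-15 - 55) = -4*(-70) = 280)
M(X) = 117/4 + 51*X (M(X) = 51*X + (5/4 + 2*14) = 51*X + (5/4 + 28) = 51*X + 117/4 = 117/4 + 51*X)
f(11, -72)/(-39457) + M(-198)/B(-15, -145) = -4/(-39457) + (117/4 + 51*(-198))/280 = -4*(-1/39457) + (117/4 - 10098)*(1/280) = 4/39457 - 40275/4*1/280 = 4/39457 - 8055/224 = -317825239/8838368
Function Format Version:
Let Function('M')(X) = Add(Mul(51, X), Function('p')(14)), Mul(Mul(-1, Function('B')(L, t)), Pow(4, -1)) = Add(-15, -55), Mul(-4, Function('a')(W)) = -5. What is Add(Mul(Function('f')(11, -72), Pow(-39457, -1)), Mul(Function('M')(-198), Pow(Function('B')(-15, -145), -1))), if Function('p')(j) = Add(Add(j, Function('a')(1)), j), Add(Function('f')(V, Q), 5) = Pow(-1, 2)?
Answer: Rational(-317825239, 8838368) ≈ -35.960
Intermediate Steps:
Function('a')(W) = Rational(5, 4) (Function('a')(W) = Mul(Rational(-1, 4), -5) = Rational(5, 4))
Function('f')(V, Q) = -4 (Function('f')(V, Q) = Add(-5, Pow(-1, 2)) = Add(-5, 1) = -4)
Function('p')(j) = Add(Rational(5, 4), Mul(2, j)) (Function('p')(j) = Add(Add(j, Rational(5, 4)), j) = Add(Add(Rational(5, 4), j), j) = Add(Rational(5, 4), Mul(2, j)))
Function('B')(L, t) = 280 (Function('B')(L, t) = Mul(-4, Add(-15, -55)) = Mul(-4, -70) = 280)
Function('M')(X) = Add(Rational(117, 4), Mul(51, X)) (Function('M')(X) = Add(Mul(51, X), Add(Rational(5, 4), Mul(2, 14))) = Add(Mul(51, X), Add(Rational(5, 4), 28)) = Add(Mul(51, X), Rational(117, 4)) = Add(Rational(117, 4), Mul(51, X)))
Add(Mul(Function('f')(11, -72), Pow(-39457, -1)), Mul(Function('M')(-198), Pow(Function('B')(-15, -145), -1))) = Add(Mul(-4, Pow(-39457, -1)), Mul(Add(Rational(117, 4), Mul(51, -198)), Pow(280, -1))) = Add(Mul(-4, Rational(-1, 39457)), Mul(Add(Rational(117, 4), -10098), Rational(1, 280))) = Add(Rational(4, 39457), Mul(Rational(-40275, 4), Rational(1, 280))) = Add(Rational(4, 39457), Rational(-8055, 224)) = Rational(-317825239, 8838368)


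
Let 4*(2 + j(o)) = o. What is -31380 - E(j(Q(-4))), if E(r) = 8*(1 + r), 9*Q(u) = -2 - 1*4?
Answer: -94112/3 ≈ -31371.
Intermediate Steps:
Q(u) = -⅔ (Q(u) = (-2 - 1*4)/9 = (-2 - 4)/9 = (⅑)*(-6) = -⅔)
j(o) = -2 + o/4
E(r) = 8 + 8*r
-31380 - E(j(Q(-4))) = -31380 - (8 + 8*(-2 + (¼)*(-⅔))) = -31380 - (8 + 8*(-2 - ⅙)) = -31380 - (8 + 8*(-13/6)) = -31380 - (8 - 52/3) = -31380 - 1*(-28/3) = -31380 + 28/3 = -94112/3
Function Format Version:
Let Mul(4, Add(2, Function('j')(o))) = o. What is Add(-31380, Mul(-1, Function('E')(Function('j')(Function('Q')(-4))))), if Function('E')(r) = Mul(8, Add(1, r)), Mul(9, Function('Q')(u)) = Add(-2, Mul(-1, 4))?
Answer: Rational(-94112, 3) ≈ -31371.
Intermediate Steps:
Function('Q')(u) = Rational(-2, 3) (Function('Q')(u) = Mul(Rational(1, 9), Add(-2, Mul(-1, 4))) = Mul(Rational(1, 9), Add(-2, -4)) = Mul(Rational(1, 9), -6) = Rational(-2, 3))
Function('j')(o) = Add(-2, Mul(Rational(1, 4), o))
Function('E')(r) = Add(8, Mul(8, r))
Add(-31380, Mul(-1, Function('E')(Function('j')(Function('Q')(-4))))) = Add(-31380, Mul(-1, Add(8, Mul(8, Add(-2, Mul(Rational(1, 4), Rational(-2, 3))))))) = Add(-31380, Mul(-1, Add(8, Mul(8, Add(-2, Rational(-1, 6)))))) = Add(-31380, Mul(-1, Add(8, Mul(8, Rational(-13, 6))))) = Add(-31380, Mul(-1, Add(8, Rational(-52, 3)))) = Add(-31380, Mul(-1, Rational(-28, 3))) = Add(-31380, Rational(28, 3)) = Rational(-94112, 3)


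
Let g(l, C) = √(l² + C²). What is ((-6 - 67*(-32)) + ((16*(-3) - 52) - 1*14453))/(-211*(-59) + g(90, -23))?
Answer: -154554335/154968972 + 12415*√8629/154968972 ≈ -0.98988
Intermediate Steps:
g(l, C) = √(C² + l²)
((-6 - 67*(-32)) + ((16*(-3) - 52) - 1*14453))/(-211*(-59) + g(90, -23)) = ((-6 - 67*(-32)) + ((16*(-3) - 52) - 1*14453))/(-211*(-59) + √((-23)² + 90²)) = ((-6 + 2144) + ((-48 - 52) - 14453))/(12449 + √(529 + 8100)) = (2138 + (-100 - 14453))/(12449 + √8629) = (2138 - 14553)/(12449 + √8629) = -12415/(12449 + √8629)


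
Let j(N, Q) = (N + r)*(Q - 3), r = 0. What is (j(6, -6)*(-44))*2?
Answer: 4752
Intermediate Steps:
j(N, Q) = N*(-3 + Q) (j(N, Q) = (N + 0)*(Q - 3) = N*(-3 + Q))
(j(6, -6)*(-44))*2 = ((6*(-3 - 6))*(-44))*2 = ((6*(-9))*(-44))*2 = -54*(-44)*2 = 2376*2 = 4752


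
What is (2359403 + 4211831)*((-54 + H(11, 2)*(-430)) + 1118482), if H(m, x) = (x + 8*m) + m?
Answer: 7064063407532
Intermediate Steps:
H(m, x) = x + 9*m
(2359403 + 4211831)*((-54 + H(11, 2)*(-430)) + 1118482) = (2359403 + 4211831)*((-54 + (2 + 9*11)*(-430)) + 1118482) = 6571234*((-54 + (2 + 99)*(-430)) + 1118482) = 6571234*((-54 + 101*(-430)) + 1118482) = 6571234*((-54 - 43430) + 1118482) = 6571234*(-43484 + 1118482) = 6571234*1074998 = 7064063407532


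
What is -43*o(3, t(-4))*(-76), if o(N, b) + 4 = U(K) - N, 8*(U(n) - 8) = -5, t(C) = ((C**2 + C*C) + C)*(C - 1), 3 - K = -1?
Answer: 2451/2 ≈ 1225.5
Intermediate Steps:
K = 4 (K = 3 - 1*(-1) = 3 + 1 = 4)
t(C) = (-1 + C)*(C + 2*C**2) (t(C) = ((C**2 + C**2) + C)*(-1 + C) = (2*C**2 + C)*(-1 + C) = (C + 2*C**2)*(-1 + C) = (-1 + C)*(C + 2*C**2))
U(n) = 59/8 (U(n) = 8 + (1/8)*(-5) = 8 - 5/8 = 59/8)
o(N, b) = 27/8 - N (o(N, b) = -4 + (59/8 - N) = 27/8 - N)
-43*o(3, t(-4))*(-76) = -43*(27/8 - 1*3)*(-76) = -43*(27/8 - 3)*(-76) = -43*3/8*(-76) = -129/8*(-76) = 2451/2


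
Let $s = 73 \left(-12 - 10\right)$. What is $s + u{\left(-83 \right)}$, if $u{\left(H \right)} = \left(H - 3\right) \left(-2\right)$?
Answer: $-1434$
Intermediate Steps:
$u{\left(H \right)} = 6 - 2 H$ ($u{\left(H \right)} = \left(-3 + H\right) \left(-2\right) = 6 - 2 H$)
$s = -1606$ ($s = 73 \left(-22\right) = -1606$)
$s + u{\left(-83 \right)} = -1606 + \left(6 - -166\right) = -1606 + \left(6 + 166\right) = -1606 + 172 = -1434$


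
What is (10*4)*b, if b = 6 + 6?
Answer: 480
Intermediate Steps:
b = 12
(10*4)*b = (10*4)*12 = 40*12 = 480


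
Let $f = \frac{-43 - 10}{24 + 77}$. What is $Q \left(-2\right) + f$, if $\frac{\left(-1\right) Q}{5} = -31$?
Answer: $- \frac{31363}{101} \approx -310.52$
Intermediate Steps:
$Q = 155$ ($Q = \left(-5\right) \left(-31\right) = 155$)
$f = - \frac{53}{101} \approx -0.52475$
$Q \left(-2\right) + f = 155 \left(-2\right) - \frac{53}{101} = -310 - \frac{53}{101} = - \frac{31363}{101}$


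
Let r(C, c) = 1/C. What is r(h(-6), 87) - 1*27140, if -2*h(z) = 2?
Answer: -27141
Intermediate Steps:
h(z) = -1 (h(z) = -1/2*2 = -1)
r(h(-6), 87) - 1*27140 = 1/(-1) - 1*27140 = -1 - 27140 = -27141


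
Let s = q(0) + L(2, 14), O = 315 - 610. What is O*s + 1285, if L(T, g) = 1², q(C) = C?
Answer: 990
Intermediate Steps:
L(T, g) = 1
O = -295
s = 1 (s = 0 + 1 = 1)
O*s + 1285 = -295*1 + 1285 = -295 + 1285 = 990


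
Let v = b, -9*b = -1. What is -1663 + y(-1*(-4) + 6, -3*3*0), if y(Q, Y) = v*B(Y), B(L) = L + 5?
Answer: -14962/9 ≈ -1662.4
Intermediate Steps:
B(L) = 5 + L
b = ⅑ (b = -⅑*(-1) = ⅑ ≈ 0.11111)
v = ⅑ ≈ 0.11111
y(Q, Y) = 5/9 + Y/9 (y(Q, Y) = (5 + Y)/9 = 5/9 + Y/9)
-1663 + y(-1*(-4) + 6, -3*3*0) = -1663 + (5/9 + (-3*3*0)/9) = -1663 + (5/9 + (-9*0)/9) = -1663 + (5/9 + (⅑)*0) = -1663 + (5/9 + 0) = -1663 + 5/9 = -14962/9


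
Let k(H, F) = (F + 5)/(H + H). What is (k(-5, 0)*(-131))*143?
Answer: 18733/2 ≈ 9366.5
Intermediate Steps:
k(H, F) = (5 + F)/(2*H) (k(H, F) = (5 + F)/((2*H)) = (5 + F)*(1/(2*H)) = (5 + F)/(2*H))
(k(-5, 0)*(-131))*143 = (((½)*(5 + 0)/(-5))*(-131))*143 = (((½)*(-⅕)*5)*(-131))*143 = -½*(-131)*143 = (131/2)*143 = 18733/2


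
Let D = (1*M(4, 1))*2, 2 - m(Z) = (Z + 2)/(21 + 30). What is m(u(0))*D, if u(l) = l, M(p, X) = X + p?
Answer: 1000/51 ≈ 19.608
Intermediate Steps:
m(Z) = 100/51 - Z/51 (m(Z) = 2 - (Z + 2)/(21 + 30) = 2 - (2 + Z)/51 = 2 - (2/51 + Z/51) = 2 + (-2/51 - Z/51) = 100/51 - Z/51)
D = 10 (D = (1*(1 + 4))*2 = (1*5)*2 = 5*2 = 10)
m(u(0))*D = (100/51 - 1/51*0)*10 = (100/51 + 0)*10 = (100/51)*10 = 1000/51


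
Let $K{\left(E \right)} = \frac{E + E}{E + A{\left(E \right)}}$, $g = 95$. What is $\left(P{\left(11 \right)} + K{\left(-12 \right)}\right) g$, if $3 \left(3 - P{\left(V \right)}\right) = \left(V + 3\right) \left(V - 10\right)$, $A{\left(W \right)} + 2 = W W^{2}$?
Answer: $- \frac{410305}{2613} \approx -157.02$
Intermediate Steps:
$A{\left(W \right)} = -2 + W^{3}$ ($A{\left(W \right)} = -2 + W W^{2} = -2 + W^{3}$)
$P{\left(V \right)} = 3 - \frac{\left(-10 + V\right) \left(3 + V\right)}{3}$ ($P{\left(V \right)} = 3 - \frac{\left(V + 3\right) \left(V - 10\right)}{3} = 3 - \frac{\left(3 + V\right) \left(-10 + V\right)}{3} = 3 - \frac{\left(-10 + V\right) \left(3 + V\right)}{3}$)
$K{\left(E \right)} = \frac{2 E}{-2 + E + E^{3}}$ ($K{\left(E \right)} = \frac{E + E}{E + \left(-2 + E^{3}\right)} = \frac{2 E}{-2 + E + E^{3}}$)
$\left(P{\left(11 \right)} + K{\left(-12 \right)}\right) g = \left(\left(13 - \frac{11^{2}}{3} + \frac{7}{3} \cdot 11\right) + 2 \left(-12\right) \frac{1}{-2 - 12 + \left(-12\right)^{3}}\right) 95 = \left(\left(13 - \frac{121}{3} + \frac{77}{3}\right) + 2 \left(-12\right) \frac{1}{-2 - 12 - 1728}\right) 95 = \left(\left(13 - \frac{121}{3} + \frac{77}{3}\right) + 2 \left(-12\right) \frac{1}{-1742}\right) 95 = \left(- \frac{5}{3} + 2 \left(-12\right) \left(- \frac{1}{1742}\right)\right) 95 = \left(- \frac{5}{3} + \frac{12}{871}\right) 95 = \left(- \frac{4319}{2613}\right) 95 = - \frac{410305}{2613}$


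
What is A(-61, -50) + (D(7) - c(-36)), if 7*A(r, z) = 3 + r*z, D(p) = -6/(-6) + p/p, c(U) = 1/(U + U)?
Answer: 220831/504 ≈ 438.16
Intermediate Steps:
c(U) = 1/(2*U)
D(p) = 2 (D(p) = -6*(-⅙) + 1 = 1 + 1 = 2)
A(r, z) = 3/7 + r*z/7 (A(r, z) = (3 + r*z)/7 = 3/7 + r*z/7)
A(-61, -50) + (D(7) - c(-36)) = (3/7 + (⅐)*(-61)*(-50)) + (2 - 1/(2*(-36))) = (3/7 + 3050/7) + (2 - (-1)/(2*36)) = 3053/7 + (2 - 1*(-1/72)) = 3053/7 + (2 + 1/72) = 3053/7 + 145/72 = 220831/504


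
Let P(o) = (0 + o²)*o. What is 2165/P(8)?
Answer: 2165/512 ≈ 4.2285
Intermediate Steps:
P(o) = o³ (P(o) = o²*o = o³)
2165/P(8) = 2165/(8³) = 2165/512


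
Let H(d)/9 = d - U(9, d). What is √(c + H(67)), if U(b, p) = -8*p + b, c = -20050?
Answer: 4*I*√919 ≈ 121.26*I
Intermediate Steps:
U(b, p) = b - 8*p
H(d) = -81 + 81*d (H(d) = 9*(d - (9 - 8*d)) = 9*(d + (-9 + 8*d)) = 9*(-9 + 9*d) = -81 + 81*d)
√(c + H(67)) = √(-20050 + (-81 + 81*67)) = √(-20050 + (-81 + 5427)) = √(-20050 + 5346) = √(-14704) = 4*I*√919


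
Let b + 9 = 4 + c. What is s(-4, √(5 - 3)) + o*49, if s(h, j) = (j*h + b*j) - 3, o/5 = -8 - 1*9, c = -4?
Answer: -4168 - 13*√2 ≈ -4186.4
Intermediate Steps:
b = -9 (b = -9 + (4 - 4) = -9 + 0 = -9)
o = -85 (o = 5*(-8 - 1*9) = 5*(-8 - 9) = 5*(-17) = -85)
s(h, j) = -3 - 9*j + h*j (s(h, j) = (j*h - 9*j) - 3 = (h*j - 9*j) - 3 = (-9*j + h*j) - 3 = -3 - 9*j + h*j)
s(-4, √(5 - 3)) + o*49 = (-3 - 9*√(5 - 3) - 4*√(5 - 3)) - 85*49 = (-3 - 9*√2 - 4*√2) - 4165 = (-3 - 13*√2) - 4165 = -4168 - 13*√2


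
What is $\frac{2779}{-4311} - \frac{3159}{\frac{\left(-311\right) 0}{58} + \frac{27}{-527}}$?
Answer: $\frac{265809170}{4311} \approx 61658.0$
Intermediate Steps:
$\frac{2779}{-4311} - \frac{3159}{\frac{\left(-311\right) 0}{58} + \frac{27}{-527}} = 2779 \left(- \frac{1}{4311}\right) - \frac{3159}{0 \cdot \frac{1}{58} + 27 \left(- \frac{1}{527}\right)} = - \frac{2779}{4311} - \frac{3159}{0 - \frac{27}{527}} = - \frac{2779}{4311} - \frac{3159}{- \frac{27}{527}} = - \frac{2779}{4311} - -61659 = - \frac{2779}{4311} + 61659 = \frac{265809170}{4311}$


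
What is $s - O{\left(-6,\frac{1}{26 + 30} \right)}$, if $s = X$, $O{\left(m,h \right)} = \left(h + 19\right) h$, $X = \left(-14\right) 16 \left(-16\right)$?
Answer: $\frac{11238359}{3136} \approx 3583.7$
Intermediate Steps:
$X = 3584$ ($X = \left(-224\right) \left(-16\right) = 3584$)
$O{\left(m,h \right)} = h \left(19 + h\right)$ ($O{\left(m,h \right)} = \left(19 + h\right) h = h \left(19 + h\right)$)
$s = 3584$
$s - O{\left(-6,\frac{1}{26 + 30} \right)} = 3584 - \frac{19 + \frac{1}{26 + 30}}{26 + 30} = 3584 - \frac{19 + \frac{1}{56}}{56} = 3584 - \frac{1}{56} \cdot \frac{1065}{56} = 3584 - \frac{1065}{3136} = \frac{11238359}{3136}$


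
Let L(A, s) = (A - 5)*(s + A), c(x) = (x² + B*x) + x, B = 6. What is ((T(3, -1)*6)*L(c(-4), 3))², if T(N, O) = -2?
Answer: 3370896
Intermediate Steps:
c(x) = x² + 7*x (c(x) = (x² + 6*x) + x = x² + 7*x)
L(A, s) = (-5 + A)*(A + s)
((T(3, -1)*6)*L(c(-4), 3))² = ((-2*6)*((-4*(7 - 4))² - (-20)*(7 - 4) - 5*3 - 4*(7 - 4)*3))² = (-12*((-4*3)² - (-20)*3 - 15 - 4*3*3))² = (-12*((-12)² - 5*(-12) - 15 - 12*3))² = (-12*(144 + 60 - 15 - 36))² = (-12*153)² = (-1836)² = 3370896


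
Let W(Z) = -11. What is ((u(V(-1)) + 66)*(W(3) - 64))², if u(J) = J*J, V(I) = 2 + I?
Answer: 25250625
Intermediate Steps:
u(J) = J²
((u(V(-1)) + 66)*(W(3) - 64))² = (((2 - 1)² + 66)*(-11 - 64))² = ((1² + 66)*(-75))² = ((1 + 66)*(-75))² = (67*(-75))² = (-5025)² = 25250625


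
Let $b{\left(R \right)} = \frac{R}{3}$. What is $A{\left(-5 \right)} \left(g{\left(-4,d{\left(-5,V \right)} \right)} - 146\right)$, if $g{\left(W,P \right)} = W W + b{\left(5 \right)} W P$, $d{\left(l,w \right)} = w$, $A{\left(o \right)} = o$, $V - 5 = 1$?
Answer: $850$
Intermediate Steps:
$V = 6$ ($V = 5 + 1 = 6$)
$b{\left(R \right)} = \frac{R}{3}$ ($b{\left(R \right)} = R \frac{1}{3} = \frac{R}{3}$)
$g{\left(W,P \right)} = W^{2} + \frac{5 P W}{3}$ ($g{\left(W,P \right)} = W W + \frac{1}{3} \cdot 5 W P = W^{2} + \frac{5 W}{3} P = W^{2} + \frac{5 P W}{3}$)
$A{\left(-5 \right)} \left(g{\left(-4,d{\left(-5,V \right)} \right)} - 146\right) = - 5 \left(\frac{1}{3} \left(-4\right) \left(3 \left(-4\right) + 5 \cdot 6\right) - 146\right) = - 5 \left(\frac{1}{3} \left(-4\right) \left(-12 + 30\right) - 146\right) = - 5 \left(\frac{1}{3} \left(-4\right) 18 - 146\right) = - 5 \left(-24 - 146\right) = \left(-5\right) \left(-170\right) = 850$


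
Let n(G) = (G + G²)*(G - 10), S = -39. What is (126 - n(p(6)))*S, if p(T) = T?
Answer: -11466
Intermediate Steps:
n(G) = (-10 + G)*(G + G²) (n(G) = (G + G²)*(-10 + G) = (-10 + G)*(G + G²))
(126 - n(p(6)))*S = (126 - 6*(-10 + 6² - 9*6))*(-39) = (126 - 6*(-10 + 36 - 54))*(-39) = (126 - 6*(-28))*(-39) = (126 - 1*(-168))*(-39) = (126 + 168)*(-39) = 294*(-39) = -11466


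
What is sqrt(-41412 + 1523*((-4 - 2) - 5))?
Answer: I*sqrt(58165) ≈ 241.17*I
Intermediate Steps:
sqrt(-41412 + 1523*((-4 - 2) - 5)) = sqrt(-41412 + 1523*(-6 - 5)) = sqrt(-41412 + 1523*(-11)) = sqrt(-41412 - 16753) = sqrt(-58165) = I*sqrt(58165)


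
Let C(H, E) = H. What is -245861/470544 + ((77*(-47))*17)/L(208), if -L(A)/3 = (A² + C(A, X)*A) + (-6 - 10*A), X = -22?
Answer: -5555617529/19866838224 ≈ -0.27964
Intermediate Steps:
L(A) = 18 - 6*A² + 30*A (L(A) = -3*((A² + A*A) + (-6 - 10*A)) = -3*((A² + A²) + (-6 - 10*A)) = -3*(2*A² + (-6 - 10*A)) = -3*(-6 - 10*A + 2*A²) = 18 - 6*A² + 30*A)
-245861/470544 + ((77*(-47))*17)/L(208) = -245861/470544 + ((77*(-47))*17)/(18 - 6*208² + 30*208) = -245861*1/470544 + (-3619*17)/(18 - 6*43264 + 6240) = -245861/470544 - 61523/(18 - 259584 + 6240) = -245861/470544 - 61523/(-253326) = -245861/470544 - 61523*(-1/253326) = -245861/470544 + 61523/253326 = -5555617529/19866838224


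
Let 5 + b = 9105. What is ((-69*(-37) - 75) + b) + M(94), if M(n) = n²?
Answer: 20414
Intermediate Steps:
b = 9100 (b = -5 + 9105 = 9100)
((-69*(-37) - 75) + b) + M(94) = ((-69*(-37) - 75) + 9100) + 94² = ((2553 - 75) + 9100) + 8836 = (2478 + 9100) + 8836 = 11578 + 8836 = 20414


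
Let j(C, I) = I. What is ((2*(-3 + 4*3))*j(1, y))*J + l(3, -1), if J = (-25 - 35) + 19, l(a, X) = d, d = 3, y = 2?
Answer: -1473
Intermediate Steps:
l(a, X) = 3
J = -41 (J = -60 + 19 = -41)
((2*(-3 + 4*3))*j(1, y))*J + l(3, -1) = ((2*(-3 + 4*3))*2)*(-41) + 3 = ((2*(-3 + 12))*2)*(-41) + 3 = ((2*9)*2)*(-41) + 3 = (18*2)*(-41) + 3 = 36*(-41) + 3 = -1476 + 3 = -1473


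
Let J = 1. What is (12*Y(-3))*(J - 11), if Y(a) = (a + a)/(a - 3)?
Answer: -120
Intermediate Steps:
Y(a) = 2*a/(-3 + a) (Y(a) = (2*a)/(-3 + a) = 2*a/(-3 + a))
(12*Y(-3))*(J - 11) = (12*(2*(-3)/(-3 - 3)))*(1 - 11) = (12*(2*(-3)/(-6)))*(-10) = (12*(2*(-3)*(-⅙)))*(-10) = (12*1)*(-10) = 12*(-10) = -120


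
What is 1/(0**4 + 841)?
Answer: 1/841 ≈ 0.0011891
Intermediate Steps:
1/(0**4 + 841) = 1/(0 + 841) = 1/841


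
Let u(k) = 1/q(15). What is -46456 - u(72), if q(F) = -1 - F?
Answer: -743295/16 ≈ -46456.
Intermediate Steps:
u(k) = -1/16 (u(k) = 1/(-1 - 1*15) = 1/(-1 - 15) = 1/(-16) = -1/16)
-46456 - u(72) = -46456 - 1*(-1/16) = -46456 + 1/16 = -743295/16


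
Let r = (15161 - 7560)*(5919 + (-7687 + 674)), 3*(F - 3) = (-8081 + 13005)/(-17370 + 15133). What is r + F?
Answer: -55805265025/6711 ≈ -8.3155e+6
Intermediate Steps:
F = 15209/6711 (F = 3 + ((-8081 + 13005)/(-17370 + 15133))/3 = 3 + (4924/(-2237))/3 = 3 + (4924*(-1/2237))/3 = 3 + (1/3)*(-4924/2237) = 3 - 4924/6711 = 15209/6711 ≈ 2.2663)
r = -8315494 (r = 7601*(5919 - 7013) = 7601*(-1094) = -8315494)
r + F = -8315494 + 15209/6711 = -55805265025/6711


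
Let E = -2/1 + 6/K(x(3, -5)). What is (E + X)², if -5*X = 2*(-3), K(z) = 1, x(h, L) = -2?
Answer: 676/25 ≈ 27.040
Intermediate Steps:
X = 6/5 (X = -2*(-3)/5 = -⅕*(-6) = 6/5 ≈ 1.2000)
E = 4 (E = -2/1 + 6/1 = -2*1 + 6*1 = -2 + 6 = 4)
(E + X)² = (4 + 6/5)² = (26/5)² = 676/25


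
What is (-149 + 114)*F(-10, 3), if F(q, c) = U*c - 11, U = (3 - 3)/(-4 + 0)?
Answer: 385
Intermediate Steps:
U = 0 (U = 0/(-4) = 0*(-¼) = 0)
F(q, c) = -11 (F(q, c) = 0*c - 11 = 0 - 11 = -11)
(-149 + 114)*F(-10, 3) = (-149 + 114)*(-11) = -35*(-11) = 385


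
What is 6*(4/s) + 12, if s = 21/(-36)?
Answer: -204/7 ≈ -29.143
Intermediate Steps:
s = -7/12 (s = 21*(-1/36) = -7/12 ≈ -0.58333)
6*(4/s) + 12 = 6*(4/(-7/12)) + 12 = 6*(4*(-12/7)) + 12 = 6*(-48/7) + 12 = -288/7 + 12 = -204/7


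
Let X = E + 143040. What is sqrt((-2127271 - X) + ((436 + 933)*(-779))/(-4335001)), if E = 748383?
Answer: I*sqrt(56727998403163847243)/4335001 ≈ 1737.4*I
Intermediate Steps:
X = 891423 (X = 748383 + 143040 = 891423)
sqrt((-2127271 - X) + ((436 + 933)*(-779))/(-4335001)) = sqrt((-2127271 - 1*891423) + ((436 + 933)*(-779))/(-4335001)) = sqrt((-2127271 - 891423) + (1369*(-779))*(-1/4335001)) = sqrt(-3018694 - 1066451*(-1/4335001)) = sqrt(-3018694 + 1066451/4335001) = sqrt(-13086040442243/4335001) = I*sqrt(56727998403163847243)/4335001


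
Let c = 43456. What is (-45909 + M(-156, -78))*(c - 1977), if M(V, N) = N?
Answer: -1907494773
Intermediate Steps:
(-45909 + M(-156, -78))*(c - 1977) = (-45909 - 78)*(43456 - 1977) = -45987*41479 = -1907494773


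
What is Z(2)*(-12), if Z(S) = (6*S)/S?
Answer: -72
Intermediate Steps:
Z(S) = 6
Z(2)*(-12) = 6*(-12) = -72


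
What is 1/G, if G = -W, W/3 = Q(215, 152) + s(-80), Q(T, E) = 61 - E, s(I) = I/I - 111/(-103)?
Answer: 103/27477 ≈ 0.0037486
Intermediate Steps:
s(I) = 214/103 (s(I) = 1 - 111*(-1/103) = 1 + 111/103 = 214/103)
W = -27477/103 (W = 3*((61 - 1*152) + 214/103) = 3*((61 - 152) + 214/103) = 3*(-91 + 214/103) = 3*(-9159/103) = -27477/103 ≈ -266.77)
G = 27477/103 (G = -1*(-27477/103) = 27477/103 ≈ 266.77)
1/G = 1/(27477/103) = 103/27477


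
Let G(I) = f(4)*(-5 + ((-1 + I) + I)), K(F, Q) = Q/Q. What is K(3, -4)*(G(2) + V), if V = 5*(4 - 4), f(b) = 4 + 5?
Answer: -18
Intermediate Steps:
K(F, Q) = 1
f(b) = 9
V = 0 (V = 5*0 = 0)
G(I) = -54 + 18*I (G(I) = 9*(-5 + ((-1 + I) + I)) = 9*(-5 + (-1 + 2*I)) = 9*(-6 + 2*I) = -54 + 18*I)
K(3, -4)*(G(2) + V) = 1*((-54 + 18*2) + 0) = 1*((-54 + 36) + 0) = 1*(-18 + 0) = 1*(-18) = -18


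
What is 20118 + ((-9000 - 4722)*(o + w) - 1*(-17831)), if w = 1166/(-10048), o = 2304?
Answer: -79318778005/2512 ≈ -3.1576e+7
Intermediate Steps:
w = -583/5024 (w = 1166*(-1/10048) = -583/5024 ≈ -0.11604)
20118 + ((-9000 - 4722)*(o + w) - 1*(-17831)) = 20118 + ((-9000 - 4722)*(2304 - 583/5024) - 1*(-17831)) = 20118 + (-13722*11574713/5024 + 17831) = 20118 + (-79414105893/2512 + 17831) = 20118 - 79369314421/2512 = -79318778005/2512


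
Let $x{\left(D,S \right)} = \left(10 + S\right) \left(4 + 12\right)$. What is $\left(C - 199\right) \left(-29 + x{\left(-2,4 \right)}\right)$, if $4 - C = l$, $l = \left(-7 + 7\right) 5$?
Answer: $-38025$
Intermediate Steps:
$x{\left(D,S \right)} = 160 + 16 S$ ($x{\left(D,S \right)} = \left(10 + S\right) 16 = 160 + 16 S$)
$l = 0$ ($l = 0 \cdot 5 = 0$)
$C = 4$ ($C = 4 - 0 = 4 + 0 = 4$)
$\left(C - 199\right) \left(-29 + x{\left(-2,4 \right)}\right) = \left(4 - 199\right) \left(-29 + \left(160 + 16 \cdot 4\right)\right) = - 195 \left(-29 + \left(160 + 64\right)\right) = - 195 \left(-29 + 224\right) = \left(-195\right) 195 = -38025$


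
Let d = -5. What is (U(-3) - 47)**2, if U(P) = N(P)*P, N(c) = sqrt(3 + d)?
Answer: 2191 + 282*I*sqrt(2) ≈ 2191.0 + 398.81*I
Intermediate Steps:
N(c) = I*sqrt(2) (N(c) = sqrt(3 - 5) = sqrt(-2) = I*sqrt(2))
U(P) = I*P*sqrt(2) (U(P) = (I*sqrt(2))*P = I*P*sqrt(2))
(U(-3) - 47)**2 = (I*(-3)*sqrt(2) - 47)**2 = (-3*I*sqrt(2) - 47)**2 = (-47 - 3*I*sqrt(2))**2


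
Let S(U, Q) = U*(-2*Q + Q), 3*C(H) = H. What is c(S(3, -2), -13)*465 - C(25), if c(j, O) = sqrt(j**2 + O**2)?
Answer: -25/3 + 465*sqrt(205) ≈ 6649.5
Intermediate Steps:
C(H) = H/3
S(U, Q) = -Q*U (S(U, Q) = U*(-Q) = -Q*U)
c(j, O) = sqrt(O**2 + j**2)
c(S(3, -2), -13)*465 - C(25) = sqrt((-13)**2 + (-1*(-2)*3)**2)*465 - 25/3 = sqrt(169 + 6**2)*465 - 1*25/3 = sqrt(169 + 36)*465 - 25/3 = sqrt(205)*465 - 25/3 = 465*sqrt(205) - 25/3 = -25/3 + 465*sqrt(205)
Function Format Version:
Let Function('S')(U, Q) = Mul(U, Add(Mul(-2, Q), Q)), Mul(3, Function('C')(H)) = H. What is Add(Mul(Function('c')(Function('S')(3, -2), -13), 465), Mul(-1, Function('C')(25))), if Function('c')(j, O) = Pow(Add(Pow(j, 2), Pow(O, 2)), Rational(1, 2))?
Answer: Add(Rational(-25, 3), Mul(465, Pow(205, Rational(1, 2)))) ≈ 6649.5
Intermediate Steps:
Function('C')(H) = Mul(Rational(1, 3), H)
Function('S')(U, Q) = Mul(-1, Q, U) (Function('S')(U, Q) = Mul(U, Mul(-1, Q)) = Mul(-1, Q, U))
Function('c')(j, O) = Pow(Add(Pow(O, 2), Pow(j, 2)), Rational(1, 2))
Add(Mul(Function('c')(Function('S')(3, -2), -13), 465), Mul(-1, Function('C')(25))) = Add(Mul(Pow(Add(Pow(-13, 2), Pow(Mul(-1, -2, 3), 2)), Rational(1, 2)), 465), Mul(-1, Mul(Rational(1, 3), 25))) = Add(Mul(Pow(Add(169, Pow(6, 2)), Rational(1, 2)), 465), Mul(-1, Rational(25, 3))) = Add(Mul(Pow(Add(169, 36), Rational(1, 2)), 465), Rational(-25, 3)) = Add(Mul(Pow(205, Rational(1, 2)), 465), Rational(-25, 3)) = Add(Mul(465, Pow(205, Rational(1, 2))), Rational(-25, 3)) = Add(Rational(-25, 3), Mul(465, Pow(205, Rational(1, 2))))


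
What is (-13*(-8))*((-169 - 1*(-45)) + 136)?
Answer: 1248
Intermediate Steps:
(-13*(-8))*((-169 - 1*(-45)) + 136) = 104*((-169 + 45) + 136) = 104*(-124 + 136) = 104*12 = 1248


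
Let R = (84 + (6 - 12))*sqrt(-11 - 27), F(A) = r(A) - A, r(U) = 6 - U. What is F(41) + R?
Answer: -76 + 78*I*sqrt(38) ≈ -76.0 + 480.82*I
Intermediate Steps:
F(A) = 6 - 2*A (F(A) = (6 - A) - A = 6 - 2*A)
R = 78*I*sqrt(38) (R = (84 - 6)*sqrt(-38) = 78*(I*sqrt(38)) = 78*I*sqrt(38) ≈ 480.82*I)
F(41) + R = (6 - 2*41) + 78*I*sqrt(38) = (6 - 82) + 78*I*sqrt(38) = -76 + 78*I*sqrt(38)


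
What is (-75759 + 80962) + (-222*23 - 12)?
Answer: 85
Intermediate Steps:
(-75759 + 80962) + (-222*23 - 12) = 5203 + (-5106 - 12) = 5203 - 5118 = 85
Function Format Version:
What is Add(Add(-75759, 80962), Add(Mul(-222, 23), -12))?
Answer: 85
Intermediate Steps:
Add(Add(-75759, 80962), Add(Mul(-222, 23), -12)) = Add(5203, Add(-5106, -12)) = Add(5203, -5118) = 85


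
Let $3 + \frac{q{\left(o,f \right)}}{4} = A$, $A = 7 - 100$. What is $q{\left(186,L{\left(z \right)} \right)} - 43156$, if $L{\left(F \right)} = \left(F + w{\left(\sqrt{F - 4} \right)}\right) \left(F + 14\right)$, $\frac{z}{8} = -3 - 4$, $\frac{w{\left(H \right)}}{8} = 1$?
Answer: $-43540$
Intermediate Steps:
$w{\left(H \right)} = 8$ ($w{\left(H \right)} = 8 \cdot 1 = 8$)
$z = -56$ ($z = 8 \left(-3 - 4\right) = 8 \left(-7\right) = -56$)
$A = -93$
$L{\left(F \right)} = \left(8 + F\right) \left(14 + F\right)$ ($L{\left(F \right)} = \left(F + 8\right) \left(F + 14\right) = \left(8 + F\right) \left(14 + F\right)$)
$q{\left(o,f \right)} = -384$ ($q{\left(o,f \right)} = -12 + 4 \left(-93\right) = -12 - 372 = -384$)
$q{\left(186,L{\left(z \right)} \right)} - 43156 = -384 - 43156 = -43540$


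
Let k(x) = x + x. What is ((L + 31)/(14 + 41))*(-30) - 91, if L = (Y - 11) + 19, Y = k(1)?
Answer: -1247/11 ≈ -113.36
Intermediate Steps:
k(x) = 2*x
Y = 2 (Y = 2*1 = 2)
L = 10 (L = (2 - 11) + 19 = -9 + 19 = 10)
((L + 31)/(14 + 41))*(-30) - 91 = ((10 + 31)/(14 + 41))*(-30) - 91 = (41/55)*(-30) - 91 = -246/11 - 91 = -1247/11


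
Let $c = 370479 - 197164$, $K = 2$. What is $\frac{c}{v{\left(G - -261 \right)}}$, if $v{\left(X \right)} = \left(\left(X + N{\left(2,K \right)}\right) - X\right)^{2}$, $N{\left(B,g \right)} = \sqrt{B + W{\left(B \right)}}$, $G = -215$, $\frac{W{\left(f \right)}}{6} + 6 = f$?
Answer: $- \frac{173315}{22} \approx -7878.0$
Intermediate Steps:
$W{\left(f \right)} = -36 + 6 f$
$c = 173315$ ($c = 370479 - 197164 = 173315$)
$N{\left(B,g \right)} = \sqrt{-36 + 7 B}$ ($N{\left(B,g \right)} = \sqrt{B + \left(-36 + 6 B\right)} = \sqrt{-36 + 7 B}$)
$v{\left(X \right)} = -22$ ($v{\left(X \right)} = \left(\left(X + \sqrt{-36 + 7 \cdot 2}\right) - X\right)^{2} = \left(\left(X + \sqrt{-36 + 14}\right) - X\right)^{2} = \left(\left(X + \sqrt{-22}\right) - X\right)^{2} = \left(\left(X + i \sqrt{22}\right) - X\right)^{2} = \left(i \sqrt{22}\right)^{2} = -22$)
$\frac{c}{v{\left(G - -261 \right)}} = \frac{173315}{-22} = 173315 \left(- \frac{1}{22}\right) = - \frac{173315}{22}$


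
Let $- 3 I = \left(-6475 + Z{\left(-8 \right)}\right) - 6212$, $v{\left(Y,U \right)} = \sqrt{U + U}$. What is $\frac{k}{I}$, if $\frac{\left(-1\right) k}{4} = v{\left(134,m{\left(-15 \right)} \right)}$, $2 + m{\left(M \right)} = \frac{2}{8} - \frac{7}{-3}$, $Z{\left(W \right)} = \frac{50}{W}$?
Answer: $- \frac{8 \sqrt{42}}{50773} \approx -0.0010211$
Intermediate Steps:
$m{\left(M \right)} = \frac{7}{12}$ ($m{\left(M \right)} = -2 + \left(\frac{2}{8} - \frac{7}{-3}\right) = -2 + \left(2 \cdot \frac{1}{8} - - \frac{7}{3}\right) = -2 + \left(\frac{1}{4} + \frac{7}{3}\right) = -2 + \frac{31}{12} = \frac{7}{12}$)
$v{\left(Y,U \right)} = \sqrt{2} \sqrt{U}$ ($v{\left(Y,U \right)} = \sqrt{2 U} = \sqrt{2} \sqrt{U}$)
$I = \frac{50773}{12}$ ($I = - \frac{\left(-6475 + \frac{50}{-8}\right) - 6212}{3} = - \frac{\left(-6475 + 50 \left(- \frac{1}{8}\right)\right) - 6212}{3} = - \frac{\left(-6475 - \frac{25}{4}\right) - 6212}{3} = - \frac{- \frac{25925}{4} - 6212}{3} = \left(- \frac{1}{3}\right) \left(- \frac{50773}{4}\right) = \frac{50773}{12} \approx 4231.1$)
$k = - \frac{2 \sqrt{42}}{3}$ ($k = - 4 \sqrt{2} \sqrt{\frac{7}{12}} = - 4 \sqrt{2} \frac{\sqrt{21}}{6} = - 4 \frac{\sqrt{42}}{6} = - \frac{2 \sqrt{42}}{3} \approx -4.3205$)
$\frac{k}{I} = \frac{\left(- \frac{2}{3}\right) \sqrt{42}}{\frac{50773}{12}} = - \frac{2 \sqrt{42}}{3} \cdot \frac{12}{50773} = - \frac{8 \sqrt{42}}{50773}$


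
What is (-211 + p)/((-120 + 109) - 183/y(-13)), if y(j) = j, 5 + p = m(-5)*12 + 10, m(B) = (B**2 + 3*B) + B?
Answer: -949/20 ≈ -47.450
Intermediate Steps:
m(B) = B**2 + 4*B
p = 65 (p = -5 + (-5*(4 - 5)*12 + 10) = -5 + (-5*(-1)*12 + 10) = -5 + (5*12 + 10) = -5 + (60 + 10) = -5 + 70 = 65)
(-211 + p)/((-120 + 109) - 183/y(-13)) = (-211 + 65)/((-120 + 109) - 183/(-13)) = -146/(-11 - 183*(-1/13)) = -146/(-11 + 183/13) = -146/40/13 = -146*13/40 = -949/20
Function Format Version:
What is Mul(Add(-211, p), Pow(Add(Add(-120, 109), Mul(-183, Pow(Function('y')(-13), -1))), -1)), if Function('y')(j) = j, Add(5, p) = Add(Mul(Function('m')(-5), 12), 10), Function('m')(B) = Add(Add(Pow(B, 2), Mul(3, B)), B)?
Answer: Rational(-949, 20) ≈ -47.450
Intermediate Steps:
Function('m')(B) = Add(Pow(B, 2), Mul(4, B))
p = 65 (p = Add(-5, Add(Mul(Mul(-5, Add(4, -5)), 12), 10)) = Add(-5, Add(Mul(Mul(-5, -1), 12), 10)) = Add(-5, Add(Mul(5, 12), 10)) = Add(-5, Add(60, 10)) = Add(-5, 70) = 65)
Mul(Add(-211, p), Pow(Add(Add(-120, 109), Mul(-183, Pow(Function('y')(-13), -1))), -1)) = Mul(Add(-211, 65), Pow(Add(Add(-120, 109), Mul(-183, Pow(-13, -1))), -1)) = Mul(-146, Pow(Add(-11, Mul(-183, Rational(-1, 13))), -1)) = Mul(-146, Pow(Add(-11, Rational(183, 13)), -1)) = Mul(-146, Pow(Rational(40, 13), -1)) = Mul(-146, Rational(13, 40)) = Rational(-949, 20)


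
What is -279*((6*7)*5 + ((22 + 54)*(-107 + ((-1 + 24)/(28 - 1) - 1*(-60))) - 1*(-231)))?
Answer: 2566459/3 ≈ 8.5549e+5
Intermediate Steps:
-279*((6*7)*5 + ((22 + 54)*(-107 + ((-1 + 24)/(28 - 1) - 1*(-60))) - 1*(-231))) = -279*(42*5 + (76*(-107 + (23/27 + 60)) + 231)) = -279*(210 + (76*(-107 + (23*(1/27) + 60)) + 231)) = -279*(210 + (76*(-107 + (23/27 + 60)) + 231)) = -279*(210 + (76*(-107 + 1643/27) + 231)) = -279*(210 + (76*(-1246/27) + 231)) = -279*(210 + (-94696/27 + 231)) = -279*(210 - 88459/27) = -279*(-82789/27) = 2566459/3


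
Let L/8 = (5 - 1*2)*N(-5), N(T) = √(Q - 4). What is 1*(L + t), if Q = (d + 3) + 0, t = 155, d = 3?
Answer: 155 + 24*√2 ≈ 188.94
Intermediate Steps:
Q = 6 (Q = (3 + 3) + 0 = 6 + 0 = 6)
N(T) = √2 (N(T) = √(6 - 4) = √2)
L = 24*√2 (L = 8*((5 - 1*2)*√2) = 8*((5 - 2)*√2) = 8*(3*√2) = 24*√2 ≈ 33.941)
1*(L + t) = 1*(24*√2 + 155) = 1*(155 + 24*√2) = 155 + 24*√2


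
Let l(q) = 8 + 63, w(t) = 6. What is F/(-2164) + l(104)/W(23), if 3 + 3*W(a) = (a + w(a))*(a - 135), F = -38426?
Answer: 62230997/3517582 ≈ 17.691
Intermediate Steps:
l(q) = 71
W(a) = -1 + (-135 + a)*(6 + a)/3 (W(a) = -1 + ((a + 6)*(a - 135))/3 = -1 + ((6 + a)*(-135 + a))/3 = -1 + ((-135 + a)*(6 + a))/3 = -1 + (-135 + a)*(6 + a)/3)
F/(-2164) + l(104)/W(23) = -38426/(-2164) + 71/(-271 - 43*23 + (⅓)*23²) = -38426*(-1/2164) + 71/(-271 - 989 + (⅓)*529) = 19213/1082 + 71/(-271 - 989 + 529/3) = 19213/1082 + 71/(-3251/3) = 19213/1082 + 71*(-3/3251) = 19213/1082 - 213/3251 = 62230997/3517582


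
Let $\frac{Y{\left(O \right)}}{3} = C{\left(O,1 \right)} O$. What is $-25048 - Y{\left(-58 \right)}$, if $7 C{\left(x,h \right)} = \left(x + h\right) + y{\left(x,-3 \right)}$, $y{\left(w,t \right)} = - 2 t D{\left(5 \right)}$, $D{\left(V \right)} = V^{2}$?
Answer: $- \frac{159154}{7} \approx -22736.0$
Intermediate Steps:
$y{\left(w,t \right)} = - 50 t$ ($y{\left(w,t \right)} = - 2 t 5^{2} = - 2 t 25 = - 50 t$)
$C{\left(x,h \right)} = \frac{150}{7} + \frac{h}{7} + \frac{x}{7}$ ($C{\left(x,h \right)} = \frac{\left(x + h\right) - -150}{7} = \frac{\left(h + x\right) + 150}{7} = \frac{150 + h + x}{7} = \frac{150}{7} + \frac{h}{7} + \frac{x}{7}$)
$Y{\left(O \right)} = 3 O \left(\frac{151}{7} + \frac{O}{7}\right)$ ($Y{\left(O \right)} = 3 \left(\frac{150}{7} + \frac{1}{7} \cdot 1 + \frac{O}{7}\right) O = 3 \left(\frac{150}{7} + \frac{1}{7} + \frac{O}{7}\right) O = 3 \left(\frac{151}{7} + \frac{O}{7}\right) O = 3 O \left(\frac{151}{7} + \frac{O}{7}\right)$)
$-25048 - Y{\left(-58 \right)} = -25048 - \frac{3}{7} \left(-58\right) \left(151 - 58\right) = -25048 - \frac{3}{7} \left(-58\right) 93 = -25048 - - \frac{16182}{7} = -25048 + \frac{16182}{7} = - \frac{159154}{7}$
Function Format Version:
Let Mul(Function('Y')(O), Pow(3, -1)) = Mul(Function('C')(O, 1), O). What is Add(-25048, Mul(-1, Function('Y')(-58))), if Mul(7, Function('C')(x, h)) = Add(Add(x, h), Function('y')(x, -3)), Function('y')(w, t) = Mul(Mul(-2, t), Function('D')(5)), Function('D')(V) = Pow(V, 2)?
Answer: Rational(-159154, 7) ≈ -22736.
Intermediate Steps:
Function('y')(w, t) = Mul(-50, t) (Function('y')(w, t) = Mul(Mul(-2, t), Pow(5, 2)) = Mul(Mul(-2, t), 25) = Mul(-50, t))
Function('C')(x, h) = Add(Rational(150, 7), Mul(Rational(1, 7), h), Mul(Rational(1, 7), x)) (Function('C')(x, h) = Mul(Rational(1, 7), Add(Add(x, h), Mul(-50, -3))) = Mul(Rational(1, 7), Add(Add(h, x), 150)) = Mul(Rational(1, 7), Add(150, h, x)) = Add(Rational(150, 7), Mul(Rational(1, 7), h), Mul(Rational(1, 7), x)))
Function('Y')(O) = Mul(3, O, Add(Rational(151, 7), Mul(Rational(1, 7), O))) (Function('Y')(O) = Mul(3, Mul(Add(Rational(150, 7), Mul(Rational(1, 7), 1), Mul(Rational(1, 7), O)), O)) = Mul(3, Mul(Add(Rational(150, 7), Rational(1, 7), Mul(Rational(1, 7), O)), O)) = Mul(3, Mul(Add(Rational(151, 7), Mul(Rational(1, 7), O)), O)) = Mul(3, Mul(O, Add(Rational(151, 7), Mul(Rational(1, 7), O)))) = Mul(3, O, Add(Rational(151, 7), Mul(Rational(1, 7), O))))
Add(-25048, Mul(-1, Function('Y')(-58))) = Add(-25048, Mul(-1, Mul(Rational(3, 7), -58, Add(151, -58)))) = Add(-25048, Mul(-1, Mul(Rational(3, 7), -58, 93))) = Add(-25048, Mul(-1, Rational(-16182, 7))) = Add(-25048, Rational(16182, 7)) = Rational(-159154, 7)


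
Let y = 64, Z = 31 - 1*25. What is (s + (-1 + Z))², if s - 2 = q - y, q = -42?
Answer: 9801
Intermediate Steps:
Z = 6 (Z = 31 - 25 = 6)
s = -104 (s = 2 + (-42 - 1*64) = 2 + (-42 - 64) = 2 - 106 = -104)
(s + (-1 + Z))² = (-104 + (-1 + 6))² = (-104 + 5)² = (-99)² = 9801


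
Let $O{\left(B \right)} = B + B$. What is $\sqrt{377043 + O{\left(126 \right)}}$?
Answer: $\sqrt{377295} \approx 614.24$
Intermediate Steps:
$O{\left(B \right)} = 2 B$
$\sqrt{377043 + O{\left(126 \right)}} = \sqrt{377043 + 2 \cdot 126} = \sqrt{377043 + 252} = \sqrt{377295}$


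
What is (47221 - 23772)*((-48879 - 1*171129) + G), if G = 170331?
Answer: -1164875973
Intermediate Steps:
(47221 - 23772)*((-48879 - 1*171129) + G) = (47221 - 23772)*((-48879 - 1*171129) + 170331) = 23449*((-48879 - 171129) + 170331) = 23449*(-220008 + 170331) = 23449*(-49677) = -1164875973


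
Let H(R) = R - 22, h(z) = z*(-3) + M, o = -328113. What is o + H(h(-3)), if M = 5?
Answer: -328121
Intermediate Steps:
h(z) = 5 - 3*z (h(z) = z*(-3) + 5 = -3*z + 5 = 5 - 3*z)
H(R) = -22 + R
o + H(h(-3)) = -328113 + (-22 + (5 - 3*(-3))) = -328113 + (-22 + (5 + 9)) = -328113 + (-22 + 14) = -328113 - 8 = -328121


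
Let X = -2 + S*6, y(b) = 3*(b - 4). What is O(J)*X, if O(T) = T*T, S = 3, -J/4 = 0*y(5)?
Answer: 0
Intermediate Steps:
y(b) = -12 + 3*b (y(b) = 3*(-4 + b) = -12 + 3*b)
J = 0 (J = -0*(-12 + 3*5) = -0*(-12 + 15) = -0*3 = -4*0 = 0)
X = 16 (X = -2 + 3*6 = -2 + 18 = 16)
O(T) = T²
O(J)*X = 0²*16 = 0*16 = 0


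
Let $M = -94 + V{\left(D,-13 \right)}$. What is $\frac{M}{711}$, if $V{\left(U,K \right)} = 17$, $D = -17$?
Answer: $- \frac{77}{711} \approx -0.1083$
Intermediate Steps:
$M = -77$ ($M = -94 + 17 = -77$)
$\frac{M}{711} = - \frac{77}{711}$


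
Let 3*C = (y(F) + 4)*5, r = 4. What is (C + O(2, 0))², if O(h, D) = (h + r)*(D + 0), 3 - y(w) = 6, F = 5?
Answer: 25/9 ≈ 2.7778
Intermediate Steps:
y(w) = -3 (y(w) = 3 - 1*6 = 3 - 6 = -3)
O(h, D) = D*(4 + h) (O(h, D) = (h + 4)*(D + 0) = (4 + h)*D = D*(4 + h))
C = 5/3 (C = ((-3 + 4)*5)/3 = (1*5)/3 = (⅓)*5 = 5/3 ≈ 1.6667)
(C + O(2, 0))² = (5/3 + 0*(4 + 2))² = (5/3 + 0*6)² = (5/3 + 0)² = (5/3)² = 25/9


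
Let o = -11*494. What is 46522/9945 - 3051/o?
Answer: 21780211/4157010 ≈ 5.2394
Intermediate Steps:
o = -5434
46522/9945 - 3051/o = 46522/9945 - 3051/(-5434) = 46522*(1/9945) - 3051*(-1/5434) = 46522/9945 + 3051/5434 = 21780211/4157010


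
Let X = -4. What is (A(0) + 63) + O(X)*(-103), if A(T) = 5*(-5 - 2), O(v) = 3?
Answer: -281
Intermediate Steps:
A(T) = -35 (A(T) = 5*(-7) = -35)
(A(0) + 63) + O(X)*(-103) = (-35 + 63) + 3*(-103) = 28 - 309 = -281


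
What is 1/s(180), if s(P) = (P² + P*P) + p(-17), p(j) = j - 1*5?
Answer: 1/64778 ≈ 1.5437e-5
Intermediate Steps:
p(j) = -5 + j (p(j) = j - 5 = -5 + j)
s(P) = -22 + 2*P² (s(P) = (P² + P*P) + (-5 - 17) = (P² + P²) - 22 = 2*P² - 22 = -22 + 2*P²)
1/s(180) = 1/(-22 + 2*180²) = 1/(-22 + 2*32400) = 1/(-22 + 64800) = 1/64778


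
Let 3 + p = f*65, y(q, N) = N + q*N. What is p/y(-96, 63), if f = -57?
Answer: 412/665 ≈ 0.61955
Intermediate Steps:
y(q, N) = N + N*q
p = -3708 (p = -3 - 57*65 = -3 - 3705 = -3708)
p/y(-96, 63) = -3708*1/(63*(1 - 96)) = -3708/(63*(-95)) = -3708/(-5985) = -3708*(-1/5985) = 412/665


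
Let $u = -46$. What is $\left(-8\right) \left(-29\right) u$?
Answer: $-10672$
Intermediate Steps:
$\left(-8\right) \left(-29\right) u = \left(-8\right) \left(-29\right) \left(-46\right) = 232 \left(-46\right) = -10672$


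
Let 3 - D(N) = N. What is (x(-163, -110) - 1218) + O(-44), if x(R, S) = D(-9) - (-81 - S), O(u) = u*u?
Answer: 701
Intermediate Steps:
O(u) = u²
D(N) = 3 - N
x(R, S) = 93 + S (x(R, S) = (3 - 1*(-9)) - (-81 - S) = (3 + 9) + (81 + S) = 12 + (81 + S) = 93 + S)
(x(-163, -110) - 1218) + O(-44) = ((93 - 110) - 1218) + (-44)² = (-17 - 1218) + 1936 = -1235 + 1936 = 701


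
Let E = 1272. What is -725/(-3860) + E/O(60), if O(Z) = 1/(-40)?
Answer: -39279215/772 ≈ -50880.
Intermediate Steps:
O(Z) = -1/40
-725/(-3860) + E/O(60) = -725/(-3860) + 1272/(-1/40) = -725*(-1/3860) + 1272*(-40) = 145/772 - 50880 = -39279215/772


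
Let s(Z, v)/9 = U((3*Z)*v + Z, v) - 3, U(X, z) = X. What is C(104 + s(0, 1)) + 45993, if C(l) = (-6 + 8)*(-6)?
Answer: 45981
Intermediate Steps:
s(Z, v) = -27 + 9*Z + 27*Z*v (s(Z, v) = 9*(((3*Z)*v + Z) - 3) = 9*((3*Z*v + Z) - 3) = 9*((Z + 3*Z*v) - 3) = 9*(-3 + Z + 3*Z*v) = -27 + 9*Z + 27*Z*v)
C(l) = -12 (C(l) = 2*(-6) = -12)
C(104 + s(0, 1)) + 45993 = -12 + 45993 = 45981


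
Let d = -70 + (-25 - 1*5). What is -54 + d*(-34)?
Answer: 3346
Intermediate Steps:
d = -100 (d = -70 + (-25 - 5) = -70 - 30 = -100)
-54 + d*(-34) = -54 - 100*(-34) = -54 + 3400 = 3346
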